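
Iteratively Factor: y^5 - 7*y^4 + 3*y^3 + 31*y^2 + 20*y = (y - 4)*(y^4 - 3*y^3 - 9*y^2 - 5*y) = (y - 4)*(y + 1)*(y^3 - 4*y^2 - 5*y) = (y - 5)*(y - 4)*(y + 1)*(y^2 + y) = (y - 5)*(y - 4)*(y + 1)^2*(y)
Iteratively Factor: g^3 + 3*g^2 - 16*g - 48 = (g + 4)*(g^2 - g - 12) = (g + 3)*(g + 4)*(g - 4)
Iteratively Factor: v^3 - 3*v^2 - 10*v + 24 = (v - 4)*(v^2 + v - 6) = (v - 4)*(v + 3)*(v - 2)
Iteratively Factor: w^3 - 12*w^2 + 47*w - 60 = (w - 3)*(w^2 - 9*w + 20) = (w - 4)*(w - 3)*(w - 5)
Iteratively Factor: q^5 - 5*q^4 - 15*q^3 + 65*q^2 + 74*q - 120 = (q - 5)*(q^4 - 15*q^2 - 10*q + 24) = (q - 5)*(q + 3)*(q^3 - 3*q^2 - 6*q + 8) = (q - 5)*(q - 1)*(q + 3)*(q^2 - 2*q - 8) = (q - 5)*(q - 4)*(q - 1)*(q + 3)*(q + 2)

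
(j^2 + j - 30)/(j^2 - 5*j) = (j + 6)/j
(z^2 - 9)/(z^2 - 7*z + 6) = (z^2 - 9)/(z^2 - 7*z + 6)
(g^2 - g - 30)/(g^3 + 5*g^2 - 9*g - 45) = (g - 6)/(g^2 - 9)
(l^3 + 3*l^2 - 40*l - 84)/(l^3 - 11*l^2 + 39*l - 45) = (l^3 + 3*l^2 - 40*l - 84)/(l^3 - 11*l^2 + 39*l - 45)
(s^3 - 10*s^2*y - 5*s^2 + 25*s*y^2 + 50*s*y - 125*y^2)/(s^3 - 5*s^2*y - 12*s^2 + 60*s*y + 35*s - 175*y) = (s - 5*y)/(s - 7)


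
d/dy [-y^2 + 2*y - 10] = 2 - 2*y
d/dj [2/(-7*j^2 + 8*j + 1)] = 4*(7*j - 4)/(-7*j^2 + 8*j + 1)^2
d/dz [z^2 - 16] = 2*z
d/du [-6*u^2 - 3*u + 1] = -12*u - 3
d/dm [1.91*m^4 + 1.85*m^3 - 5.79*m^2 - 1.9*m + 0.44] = 7.64*m^3 + 5.55*m^2 - 11.58*m - 1.9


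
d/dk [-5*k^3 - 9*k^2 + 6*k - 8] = -15*k^2 - 18*k + 6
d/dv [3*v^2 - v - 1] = 6*v - 1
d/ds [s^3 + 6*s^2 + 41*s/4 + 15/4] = 3*s^2 + 12*s + 41/4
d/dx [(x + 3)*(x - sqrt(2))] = 2*x - sqrt(2) + 3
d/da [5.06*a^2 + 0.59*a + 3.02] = 10.12*a + 0.59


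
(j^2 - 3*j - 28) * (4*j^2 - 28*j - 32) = 4*j^4 - 40*j^3 - 60*j^2 + 880*j + 896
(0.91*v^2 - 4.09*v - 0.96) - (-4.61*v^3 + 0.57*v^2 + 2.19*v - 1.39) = 4.61*v^3 + 0.34*v^2 - 6.28*v + 0.43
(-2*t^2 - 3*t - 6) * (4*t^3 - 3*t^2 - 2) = -8*t^5 - 6*t^4 - 15*t^3 + 22*t^2 + 6*t + 12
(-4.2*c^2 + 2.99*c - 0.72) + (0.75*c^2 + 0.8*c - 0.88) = -3.45*c^2 + 3.79*c - 1.6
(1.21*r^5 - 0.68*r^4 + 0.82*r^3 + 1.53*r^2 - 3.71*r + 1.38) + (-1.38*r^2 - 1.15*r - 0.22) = 1.21*r^5 - 0.68*r^4 + 0.82*r^3 + 0.15*r^2 - 4.86*r + 1.16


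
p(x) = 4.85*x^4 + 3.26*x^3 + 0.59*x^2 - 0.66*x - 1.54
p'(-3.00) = -439.98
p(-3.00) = 310.58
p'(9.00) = 14944.74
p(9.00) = 34237.70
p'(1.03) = 32.13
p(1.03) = 7.43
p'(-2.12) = -144.05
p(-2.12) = 69.42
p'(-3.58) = -769.66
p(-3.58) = 655.47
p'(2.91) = 563.65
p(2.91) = 429.66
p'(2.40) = 326.69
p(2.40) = 206.25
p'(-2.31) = -190.33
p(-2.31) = 101.05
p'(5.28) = 3133.86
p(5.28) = 4260.73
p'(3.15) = 706.46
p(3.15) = 581.64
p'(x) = 19.4*x^3 + 9.78*x^2 + 1.18*x - 0.66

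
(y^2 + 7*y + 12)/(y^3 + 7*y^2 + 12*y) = 1/y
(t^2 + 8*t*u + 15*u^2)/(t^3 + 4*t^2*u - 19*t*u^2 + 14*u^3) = (t^2 + 8*t*u + 15*u^2)/(t^3 + 4*t^2*u - 19*t*u^2 + 14*u^3)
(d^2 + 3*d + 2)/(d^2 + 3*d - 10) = (d^2 + 3*d + 2)/(d^2 + 3*d - 10)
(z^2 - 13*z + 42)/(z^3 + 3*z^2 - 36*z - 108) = (z - 7)/(z^2 + 9*z + 18)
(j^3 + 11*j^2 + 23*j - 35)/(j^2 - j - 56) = (j^2 + 4*j - 5)/(j - 8)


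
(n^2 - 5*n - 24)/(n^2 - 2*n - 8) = (-n^2 + 5*n + 24)/(-n^2 + 2*n + 8)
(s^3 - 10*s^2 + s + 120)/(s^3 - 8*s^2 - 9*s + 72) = (s - 5)/(s - 3)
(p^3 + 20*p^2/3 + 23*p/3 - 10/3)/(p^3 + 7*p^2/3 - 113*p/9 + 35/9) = 3*(p + 2)/(3*p - 7)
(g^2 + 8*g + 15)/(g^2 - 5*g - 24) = (g + 5)/(g - 8)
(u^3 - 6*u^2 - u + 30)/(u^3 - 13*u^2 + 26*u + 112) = (u^2 - 8*u + 15)/(u^2 - 15*u + 56)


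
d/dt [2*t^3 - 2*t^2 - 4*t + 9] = 6*t^2 - 4*t - 4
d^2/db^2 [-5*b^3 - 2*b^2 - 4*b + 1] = -30*b - 4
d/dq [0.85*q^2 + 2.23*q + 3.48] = 1.7*q + 2.23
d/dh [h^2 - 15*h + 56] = 2*h - 15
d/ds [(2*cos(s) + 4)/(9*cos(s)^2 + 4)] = 2*(-9*sin(s)^2 + 36*cos(s) + 5)*sin(s)/(9*cos(s)^2 + 4)^2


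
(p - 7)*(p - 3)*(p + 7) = p^3 - 3*p^2 - 49*p + 147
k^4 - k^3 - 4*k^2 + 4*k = k*(k - 2)*(k - 1)*(k + 2)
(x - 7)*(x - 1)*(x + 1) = x^3 - 7*x^2 - x + 7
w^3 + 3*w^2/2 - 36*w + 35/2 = (w - 5)*(w - 1/2)*(w + 7)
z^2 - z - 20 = (z - 5)*(z + 4)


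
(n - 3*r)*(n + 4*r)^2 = n^3 + 5*n^2*r - 8*n*r^2 - 48*r^3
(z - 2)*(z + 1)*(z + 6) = z^3 + 5*z^2 - 8*z - 12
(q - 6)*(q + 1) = q^2 - 5*q - 6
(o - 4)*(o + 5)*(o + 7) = o^3 + 8*o^2 - 13*o - 140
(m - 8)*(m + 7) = m^2 - m - 56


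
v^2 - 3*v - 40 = (v - 8)*(v + 5)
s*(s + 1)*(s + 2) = s^3 + 3*s^2 + 2*s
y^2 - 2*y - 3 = (y - 3)*(y + 1)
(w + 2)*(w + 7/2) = w^2 + 11*w/2 + 7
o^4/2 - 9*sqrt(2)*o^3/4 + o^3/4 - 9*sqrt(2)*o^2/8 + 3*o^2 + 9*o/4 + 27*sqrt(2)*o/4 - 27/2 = (o/2 + 1)*(o - 3/2)*(o - 3*sqrt(2))*(o - 3*sqrt(2)/2)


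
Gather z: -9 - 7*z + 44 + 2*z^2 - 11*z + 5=2*z^2 - 18*z + 40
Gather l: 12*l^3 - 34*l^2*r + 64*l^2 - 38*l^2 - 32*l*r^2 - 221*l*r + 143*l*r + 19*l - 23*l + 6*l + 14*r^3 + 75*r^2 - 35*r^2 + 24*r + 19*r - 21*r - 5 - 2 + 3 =12*l^3 + l^2*(26 - 34*r) + l*(-32*r^2 - 78*r + 2) + 14*r^3 + 40*r^2 + 22*r - 4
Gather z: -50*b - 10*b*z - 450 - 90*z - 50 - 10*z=-50*b + z*(-10*b - 100) - 500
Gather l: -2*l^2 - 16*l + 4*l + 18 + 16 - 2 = -2*l^2 - 12*l + 32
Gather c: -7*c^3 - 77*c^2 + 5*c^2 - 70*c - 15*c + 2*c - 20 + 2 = -7*c^3 - 72*c^2 - 83*c - 18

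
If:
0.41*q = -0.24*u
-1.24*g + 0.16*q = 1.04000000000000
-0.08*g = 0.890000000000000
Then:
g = -11.12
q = -79.72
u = 136.19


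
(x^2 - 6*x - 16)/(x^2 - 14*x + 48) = (x + 2)/(x - 6)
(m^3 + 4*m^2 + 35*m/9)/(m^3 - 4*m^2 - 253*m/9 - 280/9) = m/(m - 8)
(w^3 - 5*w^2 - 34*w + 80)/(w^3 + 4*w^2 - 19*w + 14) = (w^2 - 3*w - 40)/(w^2 + 6*w - 7)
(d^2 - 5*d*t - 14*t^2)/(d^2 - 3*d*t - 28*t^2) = (d + 2*t)/(d + 4*t)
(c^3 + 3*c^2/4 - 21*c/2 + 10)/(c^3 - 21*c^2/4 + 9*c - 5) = (c + 4)/(c - 2)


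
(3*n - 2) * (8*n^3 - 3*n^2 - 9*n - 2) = 24*n^4 - 25*n^3 - 21*n^2 + 12*n + 4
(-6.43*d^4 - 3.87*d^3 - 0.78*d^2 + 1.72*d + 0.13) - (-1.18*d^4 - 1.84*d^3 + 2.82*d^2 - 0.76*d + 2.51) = -5.25*d^4 - 2.03*d^3 - 3.6*d^2 + 2.48*d - 2.38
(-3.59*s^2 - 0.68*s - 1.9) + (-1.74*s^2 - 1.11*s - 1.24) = -5.33*s^2 - 1.79*s - 3.14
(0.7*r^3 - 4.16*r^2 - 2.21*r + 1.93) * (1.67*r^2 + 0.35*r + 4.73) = 1.169*r^5 - 6.7022*r^4 - 1.8357*r^3 - 17.2272*r^2 - 9.7778*r + 9.1289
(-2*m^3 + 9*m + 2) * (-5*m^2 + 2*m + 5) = 10*m^5 - 4*m^4 - 55*m^3 + 8*m^2 + 49*m + 10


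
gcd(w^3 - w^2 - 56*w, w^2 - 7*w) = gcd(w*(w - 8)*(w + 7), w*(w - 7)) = w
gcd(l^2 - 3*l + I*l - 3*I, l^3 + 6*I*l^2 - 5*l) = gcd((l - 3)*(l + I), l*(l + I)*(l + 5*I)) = l + I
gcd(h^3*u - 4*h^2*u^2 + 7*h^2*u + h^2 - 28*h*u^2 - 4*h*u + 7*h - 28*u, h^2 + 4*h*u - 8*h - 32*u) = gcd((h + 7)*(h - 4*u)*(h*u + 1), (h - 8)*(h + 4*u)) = 1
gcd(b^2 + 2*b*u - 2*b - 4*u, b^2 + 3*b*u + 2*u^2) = b + 2*u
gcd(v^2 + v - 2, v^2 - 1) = v - 1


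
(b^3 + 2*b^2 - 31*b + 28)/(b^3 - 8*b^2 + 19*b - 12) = (b + 7)/(b - 3)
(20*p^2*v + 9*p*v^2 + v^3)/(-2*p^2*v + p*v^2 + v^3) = (20*p^2 + 9*p*v + v^2)/(-2*p^2 + p*v + v^2)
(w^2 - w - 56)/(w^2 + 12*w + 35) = (w - 8)/(w + 5)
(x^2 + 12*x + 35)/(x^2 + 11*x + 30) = (x + 7)/(x + 6)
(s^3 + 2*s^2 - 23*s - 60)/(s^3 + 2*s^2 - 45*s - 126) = (s^2 - s - 20)/(s^2 - s - 42)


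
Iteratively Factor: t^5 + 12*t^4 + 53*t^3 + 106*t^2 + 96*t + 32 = (t + 4)*(t^4 + 8*t^3 + 21*t^2 + 22*t + 8) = (t + 1)*(t + 4)*(t^3 + 7*t^2 + 14*t + 8) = (t + 1)*(t + 2)*(t + 4)*(t^2 + 5*t + 4) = (t + 1)^2*(t + 2)*(t + 4)*(t + 4)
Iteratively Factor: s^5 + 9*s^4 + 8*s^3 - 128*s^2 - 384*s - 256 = (s - 4)*(s^4 + 13*s^3 + 60*s^2 + 112*s + 64) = (s - 4)*(s + 4)*(s^3 + 9*s^2 + 24*s + 16) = (s - 4)*(s + 4)^2*(s^2 + 5*s + 4) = (s - 4)*(s + 1)*(s + 4)^2*(s + 4)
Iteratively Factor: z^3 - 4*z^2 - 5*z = (z + 1)*(z^2 - 5*z) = z*(z + 1)*(z - 5)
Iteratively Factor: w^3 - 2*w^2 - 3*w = (w + 1)*(w^2 - 3*w) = (w - 3)*(w + 1)*(w)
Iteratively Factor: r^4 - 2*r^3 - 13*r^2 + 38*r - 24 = (r - 3)*(r^3 + r^2 - 10*r + 8) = (r - 3)*(r - 2)*(r^2 + 3*r - 4) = (r - 3)*(r - 2)*(r + 4)*(r - 1)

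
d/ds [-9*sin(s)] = -9*cos(s)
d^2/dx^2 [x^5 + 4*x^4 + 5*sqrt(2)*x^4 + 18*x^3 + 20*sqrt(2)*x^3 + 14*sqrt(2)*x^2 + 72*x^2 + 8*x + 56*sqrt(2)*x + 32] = 20*x^3 + 48*x^2 + 60*sqrt(2)*x^2 + 108*x + 120*sqrt(2)*x + 28*sqrt(2) + 144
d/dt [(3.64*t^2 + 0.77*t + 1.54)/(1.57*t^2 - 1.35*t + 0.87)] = (-6.1229*t^2 + 1.498*t + 2.7489)/(2.4649*t^4 - 4.239*t^3 + 4.5543*t^2 - 2.349*t + 0.7569)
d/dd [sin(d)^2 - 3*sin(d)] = (2*sin(d) - 3)*cos(d)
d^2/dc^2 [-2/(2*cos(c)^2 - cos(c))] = 2*(4*(1 - cos(2*c))^2 + 15*cos(c)/2 + 9*cos(2*c)/2 - 3*cos(3*c)/2 - 27/2)/((2*cos(c) - 1)^3*cos(c)^3)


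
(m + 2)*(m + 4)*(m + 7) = m^3 + 13*m^2 + 50*m + 56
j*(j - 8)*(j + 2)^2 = j^4 - 4*j^3 - 28*j^2 - 32*j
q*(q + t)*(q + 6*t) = q^3 + 7*q^2*t + 6*q*t^2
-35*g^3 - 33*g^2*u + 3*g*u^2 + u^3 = (-5*g + u)*(g + u)*(7*g + u)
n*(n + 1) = n^2 + n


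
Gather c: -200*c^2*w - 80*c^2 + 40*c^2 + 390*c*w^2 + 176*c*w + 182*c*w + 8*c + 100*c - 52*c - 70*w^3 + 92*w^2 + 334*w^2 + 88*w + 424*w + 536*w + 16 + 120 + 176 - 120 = c^2*(-200*w - 40) + c*(390*w^2 + 358*w + 56) - 70*w^3 + 426*w^2 + 1048*w + 192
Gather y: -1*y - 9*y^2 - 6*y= -9*y^2 - 7*y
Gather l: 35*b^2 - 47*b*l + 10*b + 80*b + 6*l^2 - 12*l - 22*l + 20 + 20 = 35*b^2 + 90*b + 6*l^2 + l*(-47*b - 34) + 40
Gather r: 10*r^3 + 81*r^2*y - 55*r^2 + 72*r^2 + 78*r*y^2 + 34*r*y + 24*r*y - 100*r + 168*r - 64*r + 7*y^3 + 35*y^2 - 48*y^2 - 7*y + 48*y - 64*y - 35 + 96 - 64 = 10*r^3 + r^2*(81*y + 17) + r*(78*y^2 + 58*y + 4) + 7*y^3 - 13*y^2 - 23*y - 3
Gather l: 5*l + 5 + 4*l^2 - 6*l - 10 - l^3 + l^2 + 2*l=-l^3 + 5*l^2 + l - 5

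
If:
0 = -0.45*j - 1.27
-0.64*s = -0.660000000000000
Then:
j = -2.82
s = 1.03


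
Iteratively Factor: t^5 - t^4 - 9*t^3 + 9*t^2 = (t)*(t^4 - t^3 - 9*t^2 + 9*t) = t*(t - 3)*(t^3 + 2*t^2 - 3*t) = t^2*(t - 3)*(t^2 + 2*t - 3) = t^2*(t - 3)*(t + 3)*(t - 1)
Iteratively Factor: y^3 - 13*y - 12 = (y + 3)*(y^2 - 3*y - 4) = (y - 4)*(y + 3)*(y + 1)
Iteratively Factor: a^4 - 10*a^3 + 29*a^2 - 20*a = (a - 4)*(a^3 - 6*a^2 + 5*a) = (a - 5)*(a - 4)*(a^2 - a) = a*(a - 5)*(a - 4)*(a - 1)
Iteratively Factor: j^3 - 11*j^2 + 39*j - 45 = (j - 3)*(j^2 - 8*j + 15) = (j - 5)*(j - 3)*(j - 3)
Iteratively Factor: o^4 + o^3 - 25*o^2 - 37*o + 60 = (o - 1)*(o^3 + 2*o^2 - 23*o - 60) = (o - 1)*(o + 3)*(o^2 - o - 20) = (o - 1)*(o + 3)*(o + 4)*(o - 5)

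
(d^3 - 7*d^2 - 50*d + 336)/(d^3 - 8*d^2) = (d^2 + d - 42)/d^2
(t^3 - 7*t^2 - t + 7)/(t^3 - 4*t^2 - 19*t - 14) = (t - 1)/(t + 2)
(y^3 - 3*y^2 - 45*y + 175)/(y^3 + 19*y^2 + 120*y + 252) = (y^2 - 10*y + 25)/(y^2 + 12*y + 36)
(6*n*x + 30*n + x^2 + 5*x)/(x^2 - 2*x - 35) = (6*n + x)/(x - 7)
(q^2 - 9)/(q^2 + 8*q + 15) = (q - 3)/(q + 5)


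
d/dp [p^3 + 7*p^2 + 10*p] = 3*p^2 + 14*p + 10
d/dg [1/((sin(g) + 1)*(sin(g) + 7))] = -2*(sin(g) + 4)*cos(g)/((sin(g) + 1)^2*(sin(g) + 7)^2)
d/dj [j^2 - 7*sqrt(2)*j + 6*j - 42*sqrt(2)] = 2*j - 7*sqrt(2) + 6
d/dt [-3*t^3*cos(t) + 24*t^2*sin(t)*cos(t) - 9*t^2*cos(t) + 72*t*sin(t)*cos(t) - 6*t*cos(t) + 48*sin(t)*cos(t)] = 3*t^3*sin(t) + 24*t^2*cos(2*t) - 9*sqrt(2)*t^2*cos(t + pi/4) + 6*t*sin(t) + 24*t*sin(2*t) - 18*t*cos(t) + 72*t*cos(2*t) + 36*sin(2*t) - 6*cos(t) + 48*cos(2*t)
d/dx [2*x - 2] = 2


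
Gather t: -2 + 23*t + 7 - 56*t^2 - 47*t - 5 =-56*t^2 - 24*t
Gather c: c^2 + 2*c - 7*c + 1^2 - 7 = c^2 - 5*c - 6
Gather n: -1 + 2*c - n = 2*c - n - 1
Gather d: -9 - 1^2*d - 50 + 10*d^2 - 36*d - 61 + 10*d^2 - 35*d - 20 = 20*d^2 - 72*d - 140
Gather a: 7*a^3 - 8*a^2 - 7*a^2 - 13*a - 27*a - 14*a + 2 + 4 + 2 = 7*a^3 - 15*a^2 - 54*a + 8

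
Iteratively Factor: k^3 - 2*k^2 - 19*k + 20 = (k + 4)*(k^2 - 6*k + 5) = (k - 1)*(k + 4)*(k - 5)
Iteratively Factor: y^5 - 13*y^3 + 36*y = (y - 3)*(y^4 + 3*y^3 - 4*y^2 - 12*y) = (y - 3)*(y - 2)*(y^3 + 5*y^2 + 6*y) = (y - 3)*(y - 2)*(y + 3)*(y^2 + 2*y) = (y - 3)*(y - 2)*(y + 2)*(y + 3)*(y)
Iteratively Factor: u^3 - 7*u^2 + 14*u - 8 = (u - 2)*(u^2 - 5*u + 4) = (u - 2)*(u - 1)*(u - 4)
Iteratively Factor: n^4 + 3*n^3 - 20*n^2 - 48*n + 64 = (n - 1)*(n^3 + 4*n^2 - 16*n - 64) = (n - 1)*(n + 4)*(n^2 - 16) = (n - 4)*(n - 1)*(n + 4)*(n + 4)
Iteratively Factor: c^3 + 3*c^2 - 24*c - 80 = (c + 4)*(c^2 - c - 20) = (c + 4)^2*(c - 5)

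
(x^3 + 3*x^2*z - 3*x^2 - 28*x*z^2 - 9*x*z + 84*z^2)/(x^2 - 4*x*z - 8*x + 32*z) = (x^2 + 7*x*z - 3*x - 21*z)/(x - 8)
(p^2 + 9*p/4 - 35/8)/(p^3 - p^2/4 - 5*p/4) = (p + 7/2)/(p*(p + 1))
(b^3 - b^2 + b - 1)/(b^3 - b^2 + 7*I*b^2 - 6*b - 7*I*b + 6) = (b - I)/(b + 6*I)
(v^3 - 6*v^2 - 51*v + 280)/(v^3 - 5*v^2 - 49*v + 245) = (v - 8)/(v - 7)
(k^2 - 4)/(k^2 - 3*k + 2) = (k + 2)/(k - 1)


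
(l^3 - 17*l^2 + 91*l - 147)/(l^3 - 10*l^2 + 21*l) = (l - 7)/l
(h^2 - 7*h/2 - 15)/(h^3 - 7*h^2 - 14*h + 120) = (h + 5/2)/(h^2 - h - 20)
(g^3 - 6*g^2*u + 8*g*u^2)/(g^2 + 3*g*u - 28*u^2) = g*(g - 2*u)/(g + 7*u)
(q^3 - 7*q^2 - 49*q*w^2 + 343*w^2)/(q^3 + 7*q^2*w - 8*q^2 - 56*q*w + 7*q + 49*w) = (q - 7*w)/(q - 1)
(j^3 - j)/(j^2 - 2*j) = (j^2 - 1)/(j - 2)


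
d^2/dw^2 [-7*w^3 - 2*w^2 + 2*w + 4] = -42*w - 4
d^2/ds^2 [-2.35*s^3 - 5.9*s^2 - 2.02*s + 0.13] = -14.1*s - 11.8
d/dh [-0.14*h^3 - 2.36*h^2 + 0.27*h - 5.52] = -0.42*h^2 - 4.72*h + 0.27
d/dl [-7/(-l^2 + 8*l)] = 14*(4 - l)/(l^2*(l - 8)^2)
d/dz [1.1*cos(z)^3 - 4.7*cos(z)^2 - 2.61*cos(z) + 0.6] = (-3.3*cos(z)^2 + 9.4*cos(z) + 2.61)*sin(z)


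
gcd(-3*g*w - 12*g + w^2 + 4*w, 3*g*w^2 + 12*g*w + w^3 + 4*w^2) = w + 4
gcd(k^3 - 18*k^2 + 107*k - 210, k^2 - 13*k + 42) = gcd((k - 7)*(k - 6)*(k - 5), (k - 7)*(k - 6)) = k^2 - 13*k + 42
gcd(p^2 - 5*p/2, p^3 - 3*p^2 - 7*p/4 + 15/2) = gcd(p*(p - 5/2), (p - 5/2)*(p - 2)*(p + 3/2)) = p - 5/2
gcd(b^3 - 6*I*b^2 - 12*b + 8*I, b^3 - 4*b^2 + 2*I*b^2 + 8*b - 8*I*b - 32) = b - 2*I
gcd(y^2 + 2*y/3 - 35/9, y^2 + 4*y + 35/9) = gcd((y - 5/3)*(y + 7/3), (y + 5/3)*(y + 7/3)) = y + 7/3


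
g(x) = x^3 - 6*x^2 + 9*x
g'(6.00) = 45.00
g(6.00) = 54.00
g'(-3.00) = 72.00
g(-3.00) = -108.00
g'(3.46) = 3.39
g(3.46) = 0.73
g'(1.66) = -2.65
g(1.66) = 2.98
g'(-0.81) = 20.69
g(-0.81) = -11.76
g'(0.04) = 8.52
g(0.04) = 0.35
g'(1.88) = -2.96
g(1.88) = 2.36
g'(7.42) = 85.13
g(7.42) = 144.96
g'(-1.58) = 35.45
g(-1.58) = -33.14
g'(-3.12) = 75.64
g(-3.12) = -116.86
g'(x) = 3*x^2 - 12*x + 9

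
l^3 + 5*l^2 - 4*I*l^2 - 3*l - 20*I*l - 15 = (l + 5)*(l - 3*I)*(l - I)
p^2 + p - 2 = (p - 1)*(p + 2)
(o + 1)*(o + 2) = o^2 + 3*o + 2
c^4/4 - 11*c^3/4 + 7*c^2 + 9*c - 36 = (c/4 + 1/2)*(c - 6)*(c - 4)*(c - 3)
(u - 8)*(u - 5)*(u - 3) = u^3 - 16*u^2 + 79*u - 120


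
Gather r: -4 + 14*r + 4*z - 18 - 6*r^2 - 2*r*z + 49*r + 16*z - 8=-6*r^2 + r*(63 - 2*z) + 20*z - 30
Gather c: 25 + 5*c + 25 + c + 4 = 6*c + 54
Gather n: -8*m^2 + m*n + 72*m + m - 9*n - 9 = -8*m^2 + 73*m + n*(m - 9) - 9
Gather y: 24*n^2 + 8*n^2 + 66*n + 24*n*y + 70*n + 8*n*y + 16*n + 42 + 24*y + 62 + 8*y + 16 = 32*n^2 + 152*n + y*(32*n + 32) + 120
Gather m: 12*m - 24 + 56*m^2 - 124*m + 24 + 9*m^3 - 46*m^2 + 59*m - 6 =9*m^3 + 10*m^2 - 53*m - 6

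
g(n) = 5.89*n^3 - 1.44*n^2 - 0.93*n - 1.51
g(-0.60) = -2.74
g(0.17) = -1.68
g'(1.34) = 26.94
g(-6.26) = -1497.02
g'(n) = 17.67*n^2 - 2.88*n - 0.93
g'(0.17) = -0.91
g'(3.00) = 149.46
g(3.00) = 141.77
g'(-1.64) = 51.32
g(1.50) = 13.73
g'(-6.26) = 709.54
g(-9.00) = -4403.59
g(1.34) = 8.83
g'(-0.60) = 7.16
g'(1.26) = 23.49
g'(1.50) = 34.51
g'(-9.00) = 1456.26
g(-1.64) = -29.84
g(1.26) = 6.81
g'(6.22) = 664.78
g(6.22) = 1354.37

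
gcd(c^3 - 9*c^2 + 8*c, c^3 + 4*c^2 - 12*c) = c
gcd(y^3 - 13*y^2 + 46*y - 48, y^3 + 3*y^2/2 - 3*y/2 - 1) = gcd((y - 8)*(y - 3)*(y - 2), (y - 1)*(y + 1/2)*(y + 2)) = 1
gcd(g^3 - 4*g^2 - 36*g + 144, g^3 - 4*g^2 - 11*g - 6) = g - 6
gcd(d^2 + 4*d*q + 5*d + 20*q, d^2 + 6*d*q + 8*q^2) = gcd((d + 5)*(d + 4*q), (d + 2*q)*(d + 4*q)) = d + 4*q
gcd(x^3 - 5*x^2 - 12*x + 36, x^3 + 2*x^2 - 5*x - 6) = x^2 + x - 6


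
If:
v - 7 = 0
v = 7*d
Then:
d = 1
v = 7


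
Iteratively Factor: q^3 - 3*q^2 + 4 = (q + 1)*(q^2 - 4*q + 4) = (q - 2)*(q + 1)*(q - 2)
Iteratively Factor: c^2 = (c)*(c)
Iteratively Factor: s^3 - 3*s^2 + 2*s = (s)*(s^2 - 3*s + 2) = s*(s - 1)*(s - 2)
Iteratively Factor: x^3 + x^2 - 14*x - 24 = (x + 3)*(x^2 - 2*x - 8) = (x - 4)*(x + 3)*(x + 2)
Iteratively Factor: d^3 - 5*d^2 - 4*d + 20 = (d - 2)*(d^2 - 3*d - 10) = (d - 5)*(d - 2)*(d + 2)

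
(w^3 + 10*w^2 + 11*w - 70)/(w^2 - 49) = (w^2 + 3*w - 10)/(w - 7)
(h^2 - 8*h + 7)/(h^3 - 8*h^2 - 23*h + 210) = (h - 1)/(h^2 - h - 30)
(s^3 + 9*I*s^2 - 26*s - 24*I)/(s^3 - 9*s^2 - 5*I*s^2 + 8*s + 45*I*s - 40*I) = (s^3 + 9*I*s^2 - 26*s - 24*I)/(s^3 - s^2*(9 + 5*I) + s*(8 + 45*I) - 40*I)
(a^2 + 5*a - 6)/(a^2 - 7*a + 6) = (a + 6)/(a - 6)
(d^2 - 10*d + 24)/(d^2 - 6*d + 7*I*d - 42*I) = (d - 4)/(d + 7*I)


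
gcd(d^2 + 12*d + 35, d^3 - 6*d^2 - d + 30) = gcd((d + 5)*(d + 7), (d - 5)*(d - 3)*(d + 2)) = 1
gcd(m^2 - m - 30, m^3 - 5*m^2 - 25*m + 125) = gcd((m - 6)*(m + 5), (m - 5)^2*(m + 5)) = m + 5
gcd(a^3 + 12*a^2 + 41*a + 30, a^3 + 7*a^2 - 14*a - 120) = a^2 + 11*a + 30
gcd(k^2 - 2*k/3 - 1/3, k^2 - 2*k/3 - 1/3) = k^2 - 2*k/3 - 1/3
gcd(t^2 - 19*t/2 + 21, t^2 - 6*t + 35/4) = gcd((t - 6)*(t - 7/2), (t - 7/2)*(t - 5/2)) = t - 7/2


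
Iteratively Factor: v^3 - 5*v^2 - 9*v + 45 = (v + 3)*(v^2 - 8*v + 15) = (v - 3)*(v + 3)*(v - 5)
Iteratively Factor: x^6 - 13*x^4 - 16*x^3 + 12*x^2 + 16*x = (x - 4)*(x^5 + 4*x^4 + 3*x^3 - 4*x^2 - 4*x) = x*(x - 4)*(x^4 + 4*x^3 + 3*x^2 - 4*x - 4) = x*(x - 4)*(x + 2)*(x^3 + 2*x^2 - x - 2) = x*(x - 4)*(x + 1)*(x + 2)*(x^2 + x - 2) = x*(x - 4)*(x - 1)*(x + 1)*(x + 2)*(x + 2)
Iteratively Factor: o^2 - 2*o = (o - 2)*(o)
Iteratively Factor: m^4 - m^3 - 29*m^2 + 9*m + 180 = (m + 4)*(m^3 - 5*m^2 - 9*m + 45) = (m - 5)*(m + 4)*(m^2 - 9) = (m - 5)*(m - 3)*(m + 4)*(m + 3)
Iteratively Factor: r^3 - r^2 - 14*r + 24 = (r + 4)*(r^2 - 5*r + 6) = (r - 2)*(r + 4)*(r - 3)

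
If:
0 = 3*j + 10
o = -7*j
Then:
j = -10/3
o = 70/3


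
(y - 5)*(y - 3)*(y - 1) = y^3 - 9*y^2 + 23*y - 15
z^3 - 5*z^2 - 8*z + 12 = (z - 6)*(z - 1)*(z + 2)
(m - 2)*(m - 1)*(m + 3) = m^3 - 7*m + 6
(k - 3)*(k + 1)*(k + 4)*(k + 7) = k^4 + 9*k^3 + 3*k^2 - 89*k - 84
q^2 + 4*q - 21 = (q - 3)*(q + 7)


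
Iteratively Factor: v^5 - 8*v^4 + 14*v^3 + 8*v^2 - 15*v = (v - 3)*(v^4 - 5*v^3 - v^2 + 5*v) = v*(v - 3)*(v^3 - 5*v^2 - v + 5) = v*(v - 3)*(v - 1)*(v^2 - 4*v - 5) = v*(v - 5)*(v - 3)*(v - 1)*(v + 1)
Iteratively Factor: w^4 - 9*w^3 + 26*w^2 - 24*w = (w - 2)*(w^3 - 7*w^2 + 12*w) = (w - 3)*(w - 2)*(w^2 - 4*w) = (w - 4)*(w - 3)*(w - 2)*(w)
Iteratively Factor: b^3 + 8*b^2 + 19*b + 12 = (b + 3)*(b^2 + 5*b + 4) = (b + 3)*(b + 4)*(b + 1)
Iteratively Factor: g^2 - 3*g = (g - 3)*(g)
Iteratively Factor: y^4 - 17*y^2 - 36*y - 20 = (y + 2)*(y^3 - 2*y^2 - 13*y - 10) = (y - 5)*(y + 2)*(y^2 + 3*y + 2) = (y - 5)*(y + 1)*(y + 2)*(y + 2)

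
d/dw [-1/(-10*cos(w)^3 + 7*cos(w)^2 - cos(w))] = (30*sin(w) + sin(w)/cos(w)^2 - 14*tan(w))/((2*cos(w) - 1)^2*(5*cos(w) - 1)^2)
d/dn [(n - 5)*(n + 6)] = 2*n + 1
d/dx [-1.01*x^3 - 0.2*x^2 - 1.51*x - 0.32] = -3.03*x^2 - 0.4*x - 1.51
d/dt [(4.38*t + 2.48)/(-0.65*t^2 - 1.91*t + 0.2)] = (2.847*t^2 + 3.224*t + 5.6128)/(0.4225*t^4 + 2.483*t^3 + 3.3881*t^2 - 0.764*t + 0.04)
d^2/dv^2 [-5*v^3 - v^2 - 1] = -30*v - 2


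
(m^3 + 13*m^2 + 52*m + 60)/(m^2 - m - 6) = (m^2 + 11*m + 30)/(m - 3)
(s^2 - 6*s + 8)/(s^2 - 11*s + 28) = (s - 2)/(s - 7)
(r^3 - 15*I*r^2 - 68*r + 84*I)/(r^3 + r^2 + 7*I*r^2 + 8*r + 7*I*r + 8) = (r^3 - 15*I*r^2 - 68*r + 84*I)/(r^3 + r^2*(1 + 7*I) + r*(8 + 7*I) + 8)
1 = 1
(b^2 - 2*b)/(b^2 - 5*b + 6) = b/(b - 3)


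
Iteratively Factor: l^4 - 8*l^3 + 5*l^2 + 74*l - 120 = (l - 4)*(l^3 - 4*l^2 - 11*l + 30) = (l - 4)*(l + 3)*(l^2 - 7*l + 10) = (l - 4)*(l - 2)*(l + 3)*(l - 5)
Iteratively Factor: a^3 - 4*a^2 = (a - 4)*(a^2) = a*(a - 4)*(a)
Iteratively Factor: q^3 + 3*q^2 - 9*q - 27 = (q + 3)*(q^2 - 9) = (q + 3)^2*(q - 3)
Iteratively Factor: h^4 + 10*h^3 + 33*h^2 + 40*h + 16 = (h + 1)*(h^3 + 9*h^2 + 24*h + 16) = (h + 1)*(h + 4)*(h^2 + 5*h + 4) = (h + 1)^2*(h + 4)*(h + 4)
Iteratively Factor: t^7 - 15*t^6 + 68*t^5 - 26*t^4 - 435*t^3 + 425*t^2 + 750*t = (t + 1)*(t^6 - 16*t^5 + 84*t^4 - 110*t^3 - 325*t^2 + 750*t) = (t - 3)*(t + 1)*(t^5 - 13*t^4 + 45*t^3 + 25*t^2 - 250*t) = t*(t - 3)*(t + 1)*(t^4 - 13*t^3 + 45*t^2 + 25*t - 250) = t*(t - 5)*(t - 3)*(t + 1)*(t^3 - 8*t^2 + 5*t + 50) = t*(t - 5)*(t - 3)*(t + 1)*(t + 2)*(t^2 - 10*t + 25) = t*(t - 5)^2*(t - 3)*(t + 1)*(t + 2)*(t - 5)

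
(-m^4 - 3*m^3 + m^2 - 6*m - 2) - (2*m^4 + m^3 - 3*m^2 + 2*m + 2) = -3*m^4 - 4*m^3 + 4*m^2 - 8*m - 4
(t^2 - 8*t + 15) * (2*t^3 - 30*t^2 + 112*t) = 2*t^5 - 46*t^4 + 382*t^3 - 1346*t^2 + 1680*t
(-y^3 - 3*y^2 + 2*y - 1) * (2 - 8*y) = 8*y^4 + 22*y^3 - 22*y^2 + 12*y - 2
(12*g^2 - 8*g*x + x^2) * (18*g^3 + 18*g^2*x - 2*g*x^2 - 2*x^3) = 216*g^5 + 72*g^4*x - 150*g^3*x^2 + 10*g^2*x^3 + 14*g*x^4 - 2*x^5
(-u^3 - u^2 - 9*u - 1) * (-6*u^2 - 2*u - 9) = 6*u^5 + 8*u^4 + 65*u^3 + 33*u^2 + 83*u + 9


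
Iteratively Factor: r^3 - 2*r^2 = (r)*(r^2 - 2*r) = r^2*(r - 2)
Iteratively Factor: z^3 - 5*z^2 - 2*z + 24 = (z - 4)*(z^2 - z - 6) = (z - 4)*(z - 3)*(z + 2)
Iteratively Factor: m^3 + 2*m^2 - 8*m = (m + 4)*(m^2 - 2*m) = m*(m + 4)*(m - 2)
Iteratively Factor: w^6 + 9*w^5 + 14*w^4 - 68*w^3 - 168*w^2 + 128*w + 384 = (w - 2)*(w^5 + 11*w^4 + 36*w^3 + 4*w^2 - 160*w - 192) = (w - 2)^2*(w^4 + 13*w^3 + 62*w^2 + 128*w + 96) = (w - 2)^2*(w + 2)*(w^3 + 11*w^2 + 40*w + 48) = (w - 2)^2*(w + 2)*(w + 3)*(w^2 + 8*w + 16) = (w - 2)^2*(w + 2)*(w + 3)*(w + 4)*(w + 4)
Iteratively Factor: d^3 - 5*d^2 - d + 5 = (d - 5)*(d^2 - 1) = (d - 5)*(d - 1)*(d + 1)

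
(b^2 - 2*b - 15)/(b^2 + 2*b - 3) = (b - 5)/(b - 1)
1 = 1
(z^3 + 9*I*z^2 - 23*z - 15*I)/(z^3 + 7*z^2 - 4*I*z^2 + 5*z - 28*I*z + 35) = (z^2 + 8*I*z - 15)/(z^2 + z*(7 - 5*I) - 35*I)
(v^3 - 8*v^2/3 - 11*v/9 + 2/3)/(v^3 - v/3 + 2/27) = 3*(v - 3)/(3*v - 1)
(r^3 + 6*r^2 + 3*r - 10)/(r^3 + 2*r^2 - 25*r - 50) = (r - 1)/(r - 5)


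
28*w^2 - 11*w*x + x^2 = (-7*w + x)*(-4*w + x)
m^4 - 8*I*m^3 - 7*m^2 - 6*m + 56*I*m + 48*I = (m - 3)*(m + 1)*(m + 2)*(m - 8*I)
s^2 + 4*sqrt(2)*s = s*(s + 4*sqrt(2))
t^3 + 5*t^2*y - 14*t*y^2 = t*(t - 2*y)*(t + 7*y)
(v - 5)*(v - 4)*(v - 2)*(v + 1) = v^4 - 10*v^3 + 27*v^2 - 2*v - 40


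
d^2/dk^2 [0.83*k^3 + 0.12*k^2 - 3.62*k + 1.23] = 4.98*k + 0.24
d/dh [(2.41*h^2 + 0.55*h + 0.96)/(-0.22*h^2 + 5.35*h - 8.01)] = (13.0145*h^2 - 38.1858*h - 9.5415)/(0.0484*h^4 - 2.354*h^3 + 32.1469*h^2 - 85.707*h + 64.1601)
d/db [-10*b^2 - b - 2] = -20*b - 1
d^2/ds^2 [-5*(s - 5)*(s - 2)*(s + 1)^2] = -60*s^2 + 150*s + 30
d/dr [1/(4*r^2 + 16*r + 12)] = (-r - 2)/(2*(r^2 + 4*r + 3)^2)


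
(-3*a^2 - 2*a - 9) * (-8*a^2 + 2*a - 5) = 24*a^4 + 10*a^3 + 83*a^2 - 8*a + 45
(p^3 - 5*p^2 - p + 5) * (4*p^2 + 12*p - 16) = 4*p^5 - 8*p^4 - 80*p^3 + 88*p^2 + 76*p - 80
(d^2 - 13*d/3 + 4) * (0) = 0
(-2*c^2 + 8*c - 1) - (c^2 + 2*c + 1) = -3*c^2 + 6*c - 2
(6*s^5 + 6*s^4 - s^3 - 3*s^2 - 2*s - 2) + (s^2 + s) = 6*s^5 + 6*s^4 - s^3 - 2*s^2 - s - 2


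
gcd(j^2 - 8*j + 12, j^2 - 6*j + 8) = j - 2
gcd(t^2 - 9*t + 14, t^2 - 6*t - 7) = t - 7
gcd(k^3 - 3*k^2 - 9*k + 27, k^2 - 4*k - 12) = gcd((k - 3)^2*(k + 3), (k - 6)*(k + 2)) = 1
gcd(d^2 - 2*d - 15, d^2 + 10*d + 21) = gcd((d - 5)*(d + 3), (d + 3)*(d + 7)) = d + 3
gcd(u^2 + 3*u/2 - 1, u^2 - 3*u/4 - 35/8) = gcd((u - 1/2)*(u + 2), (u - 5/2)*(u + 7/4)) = 1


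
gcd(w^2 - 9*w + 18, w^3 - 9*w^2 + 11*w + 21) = w - 3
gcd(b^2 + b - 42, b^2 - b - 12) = 1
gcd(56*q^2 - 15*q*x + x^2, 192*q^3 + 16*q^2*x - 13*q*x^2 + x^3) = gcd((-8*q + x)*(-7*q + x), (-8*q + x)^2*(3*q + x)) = -8*q + x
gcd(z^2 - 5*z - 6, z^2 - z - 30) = z - 6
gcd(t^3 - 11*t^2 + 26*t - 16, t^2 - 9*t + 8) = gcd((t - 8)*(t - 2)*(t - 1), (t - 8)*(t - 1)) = t^2 - 9*t + 8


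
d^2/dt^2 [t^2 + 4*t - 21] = 2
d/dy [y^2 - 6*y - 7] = 2*y - 6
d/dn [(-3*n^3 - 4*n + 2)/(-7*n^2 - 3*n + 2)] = (21*n^4 + 18*n^3 - 46*n^2 + 28*n - 2)/(49*n^4 + 42*n^3 - 19*n^2 - 12*n + 4)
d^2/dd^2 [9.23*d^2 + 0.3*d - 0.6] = 18.4600000000000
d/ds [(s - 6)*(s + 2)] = 2*s - 4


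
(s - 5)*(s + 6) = s^2 + s - 30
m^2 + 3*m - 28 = (m - 4)*(m + 7)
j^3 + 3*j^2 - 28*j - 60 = (j - 5)*(j + 2)*(j + 6)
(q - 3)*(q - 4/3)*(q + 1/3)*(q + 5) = q^4 + q^3 - 157*q^2/9 + 127*q/9 + 20/3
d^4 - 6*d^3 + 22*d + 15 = (d - 5)*(d - 3)*(d + 1)^2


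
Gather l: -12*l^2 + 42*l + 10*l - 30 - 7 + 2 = -12*l^2 + 52*l - 35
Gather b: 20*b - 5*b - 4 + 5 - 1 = 15*b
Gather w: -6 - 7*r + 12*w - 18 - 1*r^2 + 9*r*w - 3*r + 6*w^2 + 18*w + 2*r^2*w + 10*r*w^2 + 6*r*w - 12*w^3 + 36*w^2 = -r^2 - 10*r - 12*w^3 + w^2*(10*r + 42) + w*(2*r^2 + 15*r + 30) - 24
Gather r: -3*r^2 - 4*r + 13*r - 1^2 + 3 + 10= -3*r^2 + 9*r + 12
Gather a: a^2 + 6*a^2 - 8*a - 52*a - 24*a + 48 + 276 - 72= 7*a^2 - 84*a + 252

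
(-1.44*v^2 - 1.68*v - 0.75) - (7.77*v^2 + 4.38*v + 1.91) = -9.21*v^2 - 6.06*v - 2.66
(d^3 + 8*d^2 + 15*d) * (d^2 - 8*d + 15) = d^5 - 34*d^3 + 225*d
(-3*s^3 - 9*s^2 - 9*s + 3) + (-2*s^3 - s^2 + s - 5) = -5*s^3 - 10*s^2 - 8*s - 2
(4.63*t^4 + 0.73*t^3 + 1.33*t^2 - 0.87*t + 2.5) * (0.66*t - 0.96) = 3.0558*t^5 - 3.963*t^4 + 0.177*t^3 - 1.851*t^2 + 2.4852*t - 2.4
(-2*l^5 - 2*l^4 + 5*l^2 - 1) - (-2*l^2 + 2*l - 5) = -2*l^5 - 2*l^4 + 7*l^2 - 2*l + 4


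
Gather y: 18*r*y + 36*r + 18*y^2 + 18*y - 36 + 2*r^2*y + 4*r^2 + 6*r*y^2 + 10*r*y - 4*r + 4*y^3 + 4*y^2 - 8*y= 4*r^2 + 32*r + 4*y^3 + y^2*(6*r + 22) + y*(2*r^2 + 28*r + 10) - 36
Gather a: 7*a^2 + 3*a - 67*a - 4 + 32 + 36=7*a^2 - 64*a + 64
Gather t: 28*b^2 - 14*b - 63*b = 28*b^2 - 77*b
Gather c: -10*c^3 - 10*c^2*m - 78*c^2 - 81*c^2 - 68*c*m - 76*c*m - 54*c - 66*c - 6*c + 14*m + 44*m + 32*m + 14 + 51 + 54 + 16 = -10*c^3 + c^2*(-10*m - 159) + c*(-144*m - 126) + 90*m + 135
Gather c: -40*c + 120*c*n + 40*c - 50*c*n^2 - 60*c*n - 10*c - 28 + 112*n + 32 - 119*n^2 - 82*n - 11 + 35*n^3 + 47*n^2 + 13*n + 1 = c*(-50*n^2 + 60*n - 10) + 35*n^3 - 72*n^2 + 43*n - 6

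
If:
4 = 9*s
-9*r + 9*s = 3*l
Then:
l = 4/3 - 3*r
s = 4/9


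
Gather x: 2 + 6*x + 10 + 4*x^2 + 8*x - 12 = 4*x^2 + 14*x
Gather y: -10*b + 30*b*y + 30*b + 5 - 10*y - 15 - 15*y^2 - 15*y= 20*b - 15*y^2 + y*(30*b - 25) - 10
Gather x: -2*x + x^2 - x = x^2 - 3*x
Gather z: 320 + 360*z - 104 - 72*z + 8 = 288*z + 224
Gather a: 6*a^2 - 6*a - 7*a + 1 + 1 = 6*a^2 - 13*a + 2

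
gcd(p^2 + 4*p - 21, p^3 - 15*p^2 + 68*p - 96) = p - 3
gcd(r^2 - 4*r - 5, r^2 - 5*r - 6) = r + 1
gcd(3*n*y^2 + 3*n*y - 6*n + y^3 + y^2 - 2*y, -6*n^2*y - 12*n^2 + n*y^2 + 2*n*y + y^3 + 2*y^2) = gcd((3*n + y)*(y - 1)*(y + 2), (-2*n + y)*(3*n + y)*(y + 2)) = 3*n*y + 6*n + y^2 + 2*y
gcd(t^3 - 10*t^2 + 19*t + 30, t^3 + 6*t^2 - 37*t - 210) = t - 6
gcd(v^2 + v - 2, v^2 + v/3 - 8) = 1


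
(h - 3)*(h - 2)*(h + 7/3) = h^3 - 8*h^2/3 - 17*h/3 + 14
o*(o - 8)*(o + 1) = o^3 - 7*o^2 - 8*o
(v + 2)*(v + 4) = v^2 + 6*v + 8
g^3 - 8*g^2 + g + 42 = (g - 7)*(g - 3)*(g + 2)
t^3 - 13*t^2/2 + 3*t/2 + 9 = (t - 6)*(t - 3/2)*(t + 1)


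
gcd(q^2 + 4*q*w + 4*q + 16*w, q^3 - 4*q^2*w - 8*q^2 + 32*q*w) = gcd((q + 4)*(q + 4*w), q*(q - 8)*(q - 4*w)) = 1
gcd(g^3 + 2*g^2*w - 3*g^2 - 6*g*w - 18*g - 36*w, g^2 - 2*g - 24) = g - 6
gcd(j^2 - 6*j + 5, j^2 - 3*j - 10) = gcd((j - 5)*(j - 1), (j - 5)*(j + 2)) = j - 5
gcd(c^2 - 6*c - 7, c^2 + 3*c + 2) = c + 1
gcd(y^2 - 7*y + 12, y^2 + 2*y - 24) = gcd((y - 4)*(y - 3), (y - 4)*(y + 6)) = y - 4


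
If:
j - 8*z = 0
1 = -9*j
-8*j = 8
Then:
No Solution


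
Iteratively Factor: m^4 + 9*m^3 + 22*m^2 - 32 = (m - 1)*(m^3 + 10*m^2 + 32*m + 32) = (m - 1)*(m + 4)*(m^2 + 6*m + 8) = (m - 1)*(m + 4)^2*(m + 2)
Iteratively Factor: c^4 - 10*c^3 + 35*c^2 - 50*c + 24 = (c - 2)*(c^3 - 8*c^2 + 19*c - 12) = (c - 4)*(c - 2)*(c^2 - 4*c + 3) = (c - 4)*(c - 3)*(c - 2)*(c - 1)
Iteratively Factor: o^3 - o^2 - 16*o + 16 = (o + 4)*(o^2 - 5*o + 4) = (o - 1)*(o + 4)*(o - 4)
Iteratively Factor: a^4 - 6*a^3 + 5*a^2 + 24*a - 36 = (a + 2)*(a^3 - 8*a^2 + 21*a - 18) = (a - 3)*(a + 2)*(a^2 - 5*a + 6) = (a - 3)*(a - 2)*(a + 2)*(a - 3)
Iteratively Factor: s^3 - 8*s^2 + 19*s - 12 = (s - 1)*(s^2 - 7*s + 12) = (s - 3)*(s - 1)*(s - 4)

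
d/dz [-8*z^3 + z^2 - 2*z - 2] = -24*z^2 + 2*z - 2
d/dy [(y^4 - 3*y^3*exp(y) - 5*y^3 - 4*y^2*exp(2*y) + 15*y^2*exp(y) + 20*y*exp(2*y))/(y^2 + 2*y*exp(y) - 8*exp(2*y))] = (-5*y^5*exp(y) + 2*y^5 + 8*y^4*exp(2*y) + 28*y^4*exp(y) - 5*y^4 - 32*y^3*exp(3*y) - 84*y^3*exp(2*y) - 20*y^3*exp(y) + 224*y^2*exp(3*y) + 130*y^2*exp(2*y) + 64*y*exp(4*y) - 240*y*exp(3*y) - 160*exp(4*y))/(y^4 + 4*y^3*exp(y) - 12*y^2*exp(2*y) - 32*y*exp(3*y) + 64*exp(4*y))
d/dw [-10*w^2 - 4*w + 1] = -20*w - 4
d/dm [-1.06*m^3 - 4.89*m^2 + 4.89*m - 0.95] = -3.18*m^2 - 9.78*m + 4.89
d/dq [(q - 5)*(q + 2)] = 2*q - 3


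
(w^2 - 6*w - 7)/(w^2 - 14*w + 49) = (w + 1)/(w - 7)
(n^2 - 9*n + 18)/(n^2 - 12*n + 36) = (n - 3)/(n - 6)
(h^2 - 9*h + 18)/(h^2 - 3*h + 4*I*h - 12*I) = (h - 6)/(h + 4*I)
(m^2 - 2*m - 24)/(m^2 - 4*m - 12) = (m + 4)/(m + 2)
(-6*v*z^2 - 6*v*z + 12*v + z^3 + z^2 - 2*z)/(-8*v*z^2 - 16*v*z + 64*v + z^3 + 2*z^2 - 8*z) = (6*v*z^2 + 6*v*z - 12*v - z^3 - z^2 + 2*z)/(8*v*z^2 + 16*v*z - 64*v - z^3 - 2*z^2 + 8*z)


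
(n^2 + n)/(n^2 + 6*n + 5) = n/(n + 5)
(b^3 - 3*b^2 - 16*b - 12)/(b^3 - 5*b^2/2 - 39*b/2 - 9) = 2*(b^2 + 3*b + 2)/(2*b^2 + 7*b + 3)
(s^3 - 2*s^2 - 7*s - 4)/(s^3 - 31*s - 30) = (s^2 - 3*s - 4)/(s^2 - s - 30)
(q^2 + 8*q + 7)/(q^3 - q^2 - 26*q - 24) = (q + 7)/(q^2 - 2*q - 24)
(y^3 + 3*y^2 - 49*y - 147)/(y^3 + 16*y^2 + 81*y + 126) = (y - 7)/(y + 6)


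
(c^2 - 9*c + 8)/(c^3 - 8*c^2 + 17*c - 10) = (c - 8)/(c^2 - 7*c + 10)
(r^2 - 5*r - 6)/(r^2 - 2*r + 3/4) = 4*(r^2 - 5*r - 6)/(4*r^2 - 8*r + 3)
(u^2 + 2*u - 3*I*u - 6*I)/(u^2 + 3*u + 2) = (u - 3*I)/(u + 1)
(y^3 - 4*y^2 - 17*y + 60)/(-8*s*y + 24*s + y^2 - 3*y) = (y^2 - y - 20)/(-8*s + y)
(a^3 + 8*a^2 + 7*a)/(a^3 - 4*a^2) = (a^2 + 8*a + 7)/(a*(a - 4))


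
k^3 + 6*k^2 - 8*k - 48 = (k + 6)*(k - 2*sqrt(2))*(k + 2*sqrt(2))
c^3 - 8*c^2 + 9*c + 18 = (c - 6)*(c - 3)*(c + 1)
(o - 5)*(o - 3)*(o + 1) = o^3 - 7*o^2 + 7*o + 15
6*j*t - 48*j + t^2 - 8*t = (6*j + t)*(t - 8)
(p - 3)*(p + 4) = p^2 + p - 12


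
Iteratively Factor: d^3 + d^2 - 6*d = (d - 2)*(d^2 + 3*d) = (d - 2)*(d + 3)*(d)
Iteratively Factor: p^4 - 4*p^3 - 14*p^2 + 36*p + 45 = (p - 3)*(p^3 - p^2 - 17*p - 15) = (p - 3)*(p + 3)*(p^2 - 4*p - 5) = (p - 3)*(p + 1)*(p + 3)*(p - 5)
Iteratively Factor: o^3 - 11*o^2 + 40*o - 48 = (o - 4)*(o^2 - 7*o + 12) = (o - 4)^2*(o - 3)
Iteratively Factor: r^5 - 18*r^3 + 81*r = (r + 3)*(r^4 - 3*r^3 - 9*r^2 + 27*r) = (r - 3)*(r + 3)*(r^3 - 9*r) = r*(r - 3)*(r + 3)*(r^2 - 9) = r*(r - 3)^2*(r + 3)*(r + 3)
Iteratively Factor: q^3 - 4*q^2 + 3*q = (q - 3)*(q^2 - q) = (q - 3)*(q - 1)*(q)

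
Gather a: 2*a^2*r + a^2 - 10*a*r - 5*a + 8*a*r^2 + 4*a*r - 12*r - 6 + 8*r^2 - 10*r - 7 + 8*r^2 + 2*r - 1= a^2*(2*r + 1) + a*(8*r^2 - 6*r - 5) + 16*r^2 - 20*r - 14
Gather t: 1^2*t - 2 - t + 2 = 0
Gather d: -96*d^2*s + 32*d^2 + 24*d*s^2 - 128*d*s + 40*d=d^2*(32 - 96*s) + d*(24*s^2 - 128*s + 40)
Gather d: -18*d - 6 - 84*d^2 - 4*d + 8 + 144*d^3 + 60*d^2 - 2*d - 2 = 144*d^3 - 24*d^2 - 24*d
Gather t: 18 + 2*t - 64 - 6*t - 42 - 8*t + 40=-12*t - 48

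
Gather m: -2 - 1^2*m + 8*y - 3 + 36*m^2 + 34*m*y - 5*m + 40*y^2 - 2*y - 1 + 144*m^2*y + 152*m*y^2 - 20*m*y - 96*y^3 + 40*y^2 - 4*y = m^2*(144*y + 36) + m*(152*y^2 + 14*y - 6) - 96*y^3 + 80*y^2 + 2*y - 6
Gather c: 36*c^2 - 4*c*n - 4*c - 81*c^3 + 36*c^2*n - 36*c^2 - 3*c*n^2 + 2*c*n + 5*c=-81*c^3 + 36*c^2*n + c*(-3*n^2 - 2*n + 1)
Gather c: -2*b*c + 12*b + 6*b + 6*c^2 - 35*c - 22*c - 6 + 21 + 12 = 18*b + 6*c^2 + c*(-2*b - 57) + 27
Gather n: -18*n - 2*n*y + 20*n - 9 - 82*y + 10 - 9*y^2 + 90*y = n*(2 - 2*y) - 9*y^2 + 8*y + 1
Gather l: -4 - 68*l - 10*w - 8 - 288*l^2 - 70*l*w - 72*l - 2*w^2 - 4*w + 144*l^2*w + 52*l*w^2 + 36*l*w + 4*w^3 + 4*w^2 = l^2*(144*w - 288) + l*(52*w^2 - 34*w - 140) + 4*w^3 + 2*w^2 - 14*w - 12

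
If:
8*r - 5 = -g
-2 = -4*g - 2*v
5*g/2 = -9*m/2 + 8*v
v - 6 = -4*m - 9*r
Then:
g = 557/1409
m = 215/1409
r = 811/1409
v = 295/1409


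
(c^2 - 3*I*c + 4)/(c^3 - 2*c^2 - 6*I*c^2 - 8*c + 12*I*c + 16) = (c + I)/(c^2 - 2*c*(1 + I) + 4*I)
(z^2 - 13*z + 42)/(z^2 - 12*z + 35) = (z - 6)/(z - 5)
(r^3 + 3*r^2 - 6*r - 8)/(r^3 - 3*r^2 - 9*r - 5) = (r^2 + 2*r - 8)/(r^2 - 4*r - 5)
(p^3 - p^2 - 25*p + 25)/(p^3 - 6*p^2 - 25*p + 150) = (p - 1)/(p - 6)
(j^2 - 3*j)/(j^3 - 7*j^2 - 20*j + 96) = j/(j^2 - 4*j - 32)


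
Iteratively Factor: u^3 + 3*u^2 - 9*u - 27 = (u + 3)*(u^2 - 9) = (u + 3)^2*(u - 3)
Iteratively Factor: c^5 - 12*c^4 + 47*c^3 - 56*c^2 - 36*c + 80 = (c - 2)*(c^4 - 10*c^3 + 27*c^2 - 2*c - 40) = (c - 2)*(c + 1)*(c^3 - 11*c^2 + 38*c - 40) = (c - 2)^2*(c + 1)*(c^2 - 9*c + 20) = (c - 4)*(c - 2)^2*(c + 1)*(c - 5)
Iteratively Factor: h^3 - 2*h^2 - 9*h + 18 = (h - 2)*(h^2 - 9) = (h - 3)*(h - 2)*(h + 3)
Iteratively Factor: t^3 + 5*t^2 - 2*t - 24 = (t + 3)*(t^2 + 2*t - 8) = (t + 3)*(t + 4)*(t - 2)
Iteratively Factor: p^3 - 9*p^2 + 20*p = (p - 4)*(p^2 - 5*p) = p*(p - 4)*(p - 5)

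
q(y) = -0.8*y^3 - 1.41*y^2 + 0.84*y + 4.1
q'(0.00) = 0.84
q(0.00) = 4.10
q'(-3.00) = -12.30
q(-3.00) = 10.49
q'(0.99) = -4.30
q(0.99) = 2.77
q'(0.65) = -2.01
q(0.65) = 3.83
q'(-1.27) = 0.55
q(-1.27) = 2.40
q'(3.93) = -47.31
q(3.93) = -62.93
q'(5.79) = -95.95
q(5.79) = -193.59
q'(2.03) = -14.77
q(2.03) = -6.70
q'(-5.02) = -45.48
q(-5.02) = 65.56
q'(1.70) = -10.89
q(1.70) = -2.48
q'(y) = -2.4*y^2 - 2.82*y + 0.84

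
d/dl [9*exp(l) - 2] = 9*exp(l)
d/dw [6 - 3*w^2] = -6*w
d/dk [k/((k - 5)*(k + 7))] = (-k^2 - 35)/(k^4 + 4*k^3 - 66*k^2 - 140*k + 1225)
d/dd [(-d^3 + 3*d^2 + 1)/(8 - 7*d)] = (14*d^3 - 45*d^2 + 48*d + 7)/(49*d^2 - 112*d + 64)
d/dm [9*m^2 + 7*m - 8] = 18*m + 7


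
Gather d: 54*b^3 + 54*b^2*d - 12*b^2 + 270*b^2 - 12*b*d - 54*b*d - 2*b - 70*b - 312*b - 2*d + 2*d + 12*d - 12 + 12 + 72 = 54*b^3 + 258*b^2 - 384*b + d*(54*b^2 - 66*b + 12) + 72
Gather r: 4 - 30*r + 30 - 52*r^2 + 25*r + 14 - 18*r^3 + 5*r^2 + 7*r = -18*r^3 - 47*r^2 + 2*r + 48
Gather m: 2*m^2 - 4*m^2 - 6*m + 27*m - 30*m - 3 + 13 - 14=-2*m^2 - 9*m - 4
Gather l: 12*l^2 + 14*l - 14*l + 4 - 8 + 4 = 12*l^2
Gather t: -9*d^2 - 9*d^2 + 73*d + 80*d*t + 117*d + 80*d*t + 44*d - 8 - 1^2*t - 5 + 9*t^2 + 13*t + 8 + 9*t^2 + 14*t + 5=-18*d^2 + 234*d + 18*t^2 + t*(160*d + 26)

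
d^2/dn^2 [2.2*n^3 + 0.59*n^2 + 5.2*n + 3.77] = 13.2*n + 1.18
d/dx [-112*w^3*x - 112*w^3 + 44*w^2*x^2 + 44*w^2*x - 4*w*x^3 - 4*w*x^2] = 4*w*(-28*w^2 + 22*w*x + 11*w - 3*x^2 - 2*x)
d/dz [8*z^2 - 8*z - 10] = 16*z - 8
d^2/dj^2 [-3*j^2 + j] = -6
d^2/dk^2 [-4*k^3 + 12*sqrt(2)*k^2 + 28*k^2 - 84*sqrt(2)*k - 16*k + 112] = -24*k + 24*sqrt(2) + 56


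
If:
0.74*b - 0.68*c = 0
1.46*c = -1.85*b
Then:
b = 0.00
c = 0.00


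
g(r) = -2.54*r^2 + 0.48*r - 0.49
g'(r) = 0.48 - 5.08*r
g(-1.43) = -6.37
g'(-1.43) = 7.74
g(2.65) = -17.06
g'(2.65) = -12.98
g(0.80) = -1.73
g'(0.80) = -3.58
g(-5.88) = -91.13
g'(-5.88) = 30.35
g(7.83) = -152.46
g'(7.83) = -39.30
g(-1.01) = -3.57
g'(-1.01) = 5.61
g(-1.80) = -9.58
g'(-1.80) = 9.62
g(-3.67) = -36.46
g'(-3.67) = 19.12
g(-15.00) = -579.19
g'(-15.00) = 76.68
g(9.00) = -201.91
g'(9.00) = -45.24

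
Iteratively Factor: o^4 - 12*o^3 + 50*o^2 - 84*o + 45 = (o - 5)*(o^3 - 7*o^2 + 15*o - 9) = (o - 5)*(o - 1)*(o^2 - 6*o + 9) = (o - 5)*(o - 3)*(o - 1)*(o - 3)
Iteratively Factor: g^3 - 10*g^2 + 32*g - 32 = (g - 4)*(g^2 - 6*g + 8) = (g - 4)^2*(g - 2)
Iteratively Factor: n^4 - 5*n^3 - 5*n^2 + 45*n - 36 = (n + 3)*(n^3 - 8*n^2 + 19*n - 12) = (n - 4)*(n + 3)*(n^2 - 4*n + 3) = (n - 4)*(n - 3)*(n + 3)*(n - 1)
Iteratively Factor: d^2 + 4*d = (d + 4)*(d)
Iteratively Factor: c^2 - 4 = (c - 2)*(c + 2)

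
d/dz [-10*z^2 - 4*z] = -20*z - 4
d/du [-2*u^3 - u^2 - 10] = 2*u*(-3*u - 1)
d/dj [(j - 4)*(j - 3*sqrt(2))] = 2*j - 3*sqrt(2) - 4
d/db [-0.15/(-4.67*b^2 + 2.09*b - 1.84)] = (0.3135 - 1.401*b)/(4.67*b^2 - 2.09*b + 1.84)^2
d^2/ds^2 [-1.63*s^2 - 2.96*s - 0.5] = -3.26000000000000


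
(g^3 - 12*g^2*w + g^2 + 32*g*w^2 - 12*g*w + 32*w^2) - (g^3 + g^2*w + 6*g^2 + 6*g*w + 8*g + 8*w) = -13*g^2*w - 5*g^2 + 32*g*w^2 - 18*g*w - 8*g + 32*w^2 - 8*w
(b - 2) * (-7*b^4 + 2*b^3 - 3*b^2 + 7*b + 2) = -7*b^5 + 16*b^4 - 7*b^3 + 13*b^2 - 12*b - 4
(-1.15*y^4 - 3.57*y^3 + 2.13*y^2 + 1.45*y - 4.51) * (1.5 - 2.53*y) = 2.9095*y^5 + 7.3071*y^4 - 10.7439*y^3 - 0.4735*y^2 + 13.5853*y - 6.765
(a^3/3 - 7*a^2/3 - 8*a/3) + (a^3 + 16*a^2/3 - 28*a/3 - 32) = 4*a^3/3 + 3*a^2 - 12*a - 32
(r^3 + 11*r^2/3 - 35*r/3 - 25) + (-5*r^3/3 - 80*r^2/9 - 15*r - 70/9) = -2*r^3/3 - 47*r^2/9 - 80*r/3 - 295/9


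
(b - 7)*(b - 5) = b^2 - 12*b + 35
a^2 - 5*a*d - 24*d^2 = (a - 8*d)*(a + 3*d)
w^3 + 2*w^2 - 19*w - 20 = (w - 4)*(w + 1)*(w + 5)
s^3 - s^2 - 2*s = s*(s - 2)*(s + 1)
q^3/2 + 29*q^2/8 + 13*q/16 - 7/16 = (q/2 + 1/4)*(q - 1/4)*(q + 7)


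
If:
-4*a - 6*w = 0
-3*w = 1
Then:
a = 1/2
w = -1/3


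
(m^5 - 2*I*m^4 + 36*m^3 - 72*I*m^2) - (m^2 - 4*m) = m^5 - 2*I*m^4 + 36*m^3 - m^2 - 72*I*m^2 + 4*m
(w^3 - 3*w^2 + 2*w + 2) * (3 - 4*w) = -4*w^4 + 15*w^3 - 17*w^2 - 2*w + 6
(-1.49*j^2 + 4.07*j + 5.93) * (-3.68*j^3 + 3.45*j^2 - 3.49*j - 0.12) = 5.4832*j^5 - 20.1181*j^4 - 2.5808*j^3 + 6.433*j^2 - 21.1841*j - 0.7116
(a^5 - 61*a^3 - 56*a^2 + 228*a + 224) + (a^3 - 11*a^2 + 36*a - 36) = a^5 - 60*a^3 - 67*a^2 + 264*a + 188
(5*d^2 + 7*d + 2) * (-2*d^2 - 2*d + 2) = -10*d^4 - 24*d^3 - 8*d^2 + 10*d + 4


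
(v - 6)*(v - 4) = v^2 - 10*v + 24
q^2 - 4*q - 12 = (q - 6)*(q + 2)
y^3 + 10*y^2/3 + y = y*(y + 1/3)*(y + 3)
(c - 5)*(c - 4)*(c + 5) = c^3 - 4*c^2 - 25*c + 100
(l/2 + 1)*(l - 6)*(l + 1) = l^3/2 - 3*l^2/2 - 8*l - 6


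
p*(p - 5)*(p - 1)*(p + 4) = p^4 - 2*p^3 - 19*p^2 + 20*p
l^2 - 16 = (l - 4)*(l + 4)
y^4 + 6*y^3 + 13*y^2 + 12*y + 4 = (y + 1)^2*(y + 2)^2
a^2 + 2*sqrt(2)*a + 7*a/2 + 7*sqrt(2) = (a + 7/2)*(a + 2*sqrt(2))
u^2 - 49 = (u - 7)*(u + 7)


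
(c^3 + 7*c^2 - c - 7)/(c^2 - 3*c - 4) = (c^2 + 6*c - 7)/(c - 4)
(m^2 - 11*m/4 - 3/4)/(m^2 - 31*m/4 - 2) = (m - 3)/(m - 8)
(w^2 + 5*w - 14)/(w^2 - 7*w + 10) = (w + 7)/(w - 5)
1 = 1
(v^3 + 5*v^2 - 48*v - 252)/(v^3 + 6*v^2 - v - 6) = (v^2 - v - 42)/(v^2 - 1)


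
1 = 1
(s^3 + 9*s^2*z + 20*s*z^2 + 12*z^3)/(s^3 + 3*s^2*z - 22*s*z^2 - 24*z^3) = (-s - 2*z)/(-s + 4*z)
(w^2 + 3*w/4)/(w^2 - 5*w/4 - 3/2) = w/(w - 2)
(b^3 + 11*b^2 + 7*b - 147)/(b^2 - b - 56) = (b^2 + 4*b - 21)/(b - 8)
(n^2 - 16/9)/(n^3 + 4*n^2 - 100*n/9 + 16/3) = (3*n + 4)/(3*n^2 + 16*n - 12)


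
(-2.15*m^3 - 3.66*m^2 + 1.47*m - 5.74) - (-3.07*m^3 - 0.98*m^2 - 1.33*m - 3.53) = 0.92*m^3 - 2.68*m^2 + 2.8*m - 2.21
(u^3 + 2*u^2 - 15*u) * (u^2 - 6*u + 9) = u^5 - 4*u^4 - 18*u^3 + 108*u^2 - 135*u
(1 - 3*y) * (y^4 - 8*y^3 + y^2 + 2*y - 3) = -3*y^5 + 25*y^4 - 11*y^3 - 5*y^2 + 11*y - 3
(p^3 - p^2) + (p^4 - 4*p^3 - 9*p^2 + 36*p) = p^4 - 3*p^3 - 10*p^2 + 36*p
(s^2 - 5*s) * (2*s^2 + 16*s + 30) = 2*s^4 + 6*s^3 - 50*s^2 - 150*s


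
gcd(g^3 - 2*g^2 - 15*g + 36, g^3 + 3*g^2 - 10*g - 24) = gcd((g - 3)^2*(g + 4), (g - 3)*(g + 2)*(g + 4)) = g^2 + g - 12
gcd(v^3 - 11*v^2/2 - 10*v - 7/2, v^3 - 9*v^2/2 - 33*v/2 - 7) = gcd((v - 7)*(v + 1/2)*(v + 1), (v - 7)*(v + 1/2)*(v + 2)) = v^2 - 13*v/2 - 7/2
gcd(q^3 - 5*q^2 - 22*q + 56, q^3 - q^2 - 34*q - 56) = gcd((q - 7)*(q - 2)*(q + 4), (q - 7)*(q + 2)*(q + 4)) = q^2 - 3*q - 28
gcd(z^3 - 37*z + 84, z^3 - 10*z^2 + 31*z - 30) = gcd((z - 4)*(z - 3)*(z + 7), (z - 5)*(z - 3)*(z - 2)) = z - 3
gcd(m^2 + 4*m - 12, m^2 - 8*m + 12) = m - 2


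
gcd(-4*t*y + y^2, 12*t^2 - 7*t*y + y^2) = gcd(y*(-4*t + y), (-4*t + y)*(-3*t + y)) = -4*t + y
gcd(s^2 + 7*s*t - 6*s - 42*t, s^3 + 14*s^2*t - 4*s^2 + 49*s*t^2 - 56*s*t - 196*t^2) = s + 7*t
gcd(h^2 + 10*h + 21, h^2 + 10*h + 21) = h^2 + 10*h + 21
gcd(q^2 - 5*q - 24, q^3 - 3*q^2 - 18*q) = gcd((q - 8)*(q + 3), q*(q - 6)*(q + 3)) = q + 3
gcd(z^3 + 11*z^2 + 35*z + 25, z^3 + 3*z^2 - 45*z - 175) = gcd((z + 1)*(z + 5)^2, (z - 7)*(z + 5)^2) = z^2 + 10*z + 25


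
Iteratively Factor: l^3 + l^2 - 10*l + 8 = (l - 2)*(l^2 + 3*l - 4) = (l - 2)*(l - 1)*(l + 4)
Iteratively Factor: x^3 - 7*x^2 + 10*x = (x - 5)*(x^2 - 2*x) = (x - 5)*(x - 2)*(x)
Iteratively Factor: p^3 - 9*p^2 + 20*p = (p - 4)*(p^2 - 5*p) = p*(p - 4)*(p - 5)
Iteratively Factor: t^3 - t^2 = (t - 1)*(t^2) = t*(t - 1)*(t)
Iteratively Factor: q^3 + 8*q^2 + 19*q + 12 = (q + 1)*(q^2 + 7*q + 12) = (q + 1)*(q + 4)*(q + 3)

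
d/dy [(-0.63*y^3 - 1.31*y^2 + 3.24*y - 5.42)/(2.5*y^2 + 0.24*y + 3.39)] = (-1.575*y^4 - 0.3024*y^3 - 14.8215*y^2 + 18.2182*y + 12.2844)/(6.25*y^4 + 1.2*y^3 + 17.0076*y^2 + 1.6272*y + 11.4921)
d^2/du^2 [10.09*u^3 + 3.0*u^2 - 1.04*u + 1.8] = 60.54*u + 6.0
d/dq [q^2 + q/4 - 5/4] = 2*q + 1/4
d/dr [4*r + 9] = 4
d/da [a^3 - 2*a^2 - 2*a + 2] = 3*a^2 - 4*a - 2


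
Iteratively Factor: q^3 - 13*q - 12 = (q - 4)*(q^2 + 4*q + 3) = (q - 4)*(q + 3)*(q + 1)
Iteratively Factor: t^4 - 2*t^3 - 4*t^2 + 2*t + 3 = (t - 3)*(t^3 + t^2 - t - 1) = (t - 3)*(t + 1)*(t^2 - 1) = (t - 3)*(t + 1)^2*(t - 1)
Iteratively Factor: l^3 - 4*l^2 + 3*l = (l - 1)*(l^2 - 3*l) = l*(l - 1)*(l - 3)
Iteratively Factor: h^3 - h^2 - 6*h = (h + 2)*(h^2 - 3*h) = h*(h + 2)*(h - 3)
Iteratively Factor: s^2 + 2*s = (s + 2)*(s)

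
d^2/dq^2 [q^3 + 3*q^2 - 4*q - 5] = 6*q + 6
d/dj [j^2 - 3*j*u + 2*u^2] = 2*j - 3*u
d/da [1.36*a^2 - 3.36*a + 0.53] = 2.72*a - 3.36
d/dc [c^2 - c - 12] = 2*c - 1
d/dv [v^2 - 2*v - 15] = 2*v - 2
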